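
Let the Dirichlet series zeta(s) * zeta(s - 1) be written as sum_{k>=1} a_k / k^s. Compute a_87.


Convolution gives a_k = sum_{d | k} d * 1 = sum_{d | k} d = sigma(k), the sum of positive divisors of k.
For k = 87, the divisors are 1, 3, 29, 87, so
sigma(87) = 1 + 3 + 29 + 87 = 120.

120


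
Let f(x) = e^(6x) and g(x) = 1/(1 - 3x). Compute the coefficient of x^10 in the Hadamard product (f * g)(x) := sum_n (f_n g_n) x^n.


Expanding: f_k = 6^k/k! (from e^(6x)) and g_k = 3^k (from 1/(1 - 3x)). So the Hadamard coefficient (f * g)_k = 6^k 3^k / k! = (18)^k / k!.
For k = 10: 18^10/10! = 3570467226624/3628800 = 172186884/175.

172186884/175


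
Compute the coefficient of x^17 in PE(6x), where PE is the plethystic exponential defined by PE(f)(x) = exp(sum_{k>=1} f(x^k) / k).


With f(x) = 6x, the exponent is sum_{k>=1} 6 x^k / k = 6 * (-ln(1 - x)). Exponentiating:
PE(6x) = exp(-6 ln(1 - x)) = 1/(1 - x)^6.
By the negative binomial expansion, [x^n] 1/(1 - x)^6 = C(n + 5, 5).
For n = 17: C(22, 5) = 26334.

26334


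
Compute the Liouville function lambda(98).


The Liouville function is lambda(k) = (-1)^Omega(k), where Omega(k) counts the prime factors of k with multiplicity.
Factoring: 98 = 2 * 7 * 7, so Omega(98) = 3.
lambda(98) = (-1)^3 = -1.

-1


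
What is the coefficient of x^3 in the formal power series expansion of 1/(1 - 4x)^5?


The general identity 1/(1 - c x)^r = sum_{k>=0} c^k C(k + r - 1, r - 1) x^k follows by substituting y = c x into 1/(1 - y)^r = sum_{k>=0} C(k + r - 1, r - 1) y^k.
For c = 4, r = 5, k = 3:
4^3 * C(7, 4) = 64 * 35 = 2240.

2240


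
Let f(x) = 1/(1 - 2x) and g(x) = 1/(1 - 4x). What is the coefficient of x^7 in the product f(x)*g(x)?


The coefficient of x^n in f*g is the Cauchy product: sum_{k=0}^{n} a^k * b^(n-k).
With a=2, b=4, n=7:
sum_{k=0}^{7} 2^k * 4^(7-k)
= 32640

32640


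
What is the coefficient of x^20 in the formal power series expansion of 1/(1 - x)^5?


The negative binomial / multiset identity is
1/(1 - x)^r = sum_{k>=0} C(k + r - 1, r - 1) x^k.
Here r = 5 and k = 20, so the coefficient is
C(20 + 4, 4) = C(24, 4)
= 10626

10626


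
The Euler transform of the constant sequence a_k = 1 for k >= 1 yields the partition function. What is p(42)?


The Euler transform converts the sequence a_k = 1 into the number of integer partitions.
Using the recurrence or dynamic programming:
p(42) = 53174

53174


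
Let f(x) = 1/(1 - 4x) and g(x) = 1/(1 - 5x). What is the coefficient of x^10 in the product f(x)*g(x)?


The coefficient of x^n in f*g is the Cauchy product: sum_{k=0}^{n} a^k * b^(n-k).
With a=4, b=5, n=10:
sum_{k=0}^{10} 4^k * 5^(10-k)
= 44633821

44633821


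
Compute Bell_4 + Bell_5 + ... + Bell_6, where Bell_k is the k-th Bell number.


Recall Bell_k counts set partitions of a k-set (with Bell_0 = 1 by convention).
Bell_4 through Bell_6: 15, 52, 203
Sum = 15 + 52 + 203 = 270.

270


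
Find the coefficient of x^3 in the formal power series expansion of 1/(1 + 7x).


Write 1/(1 + c x) = 1/(1 - (-c) x) and apply the geometric-series identity
1/(1 - y) = sum_{k>=0} y^k to get 1/(1 + c x) = sum_{k>=0} (-c)^k x^k.
So the coefficient of x^k is (-c)^k = (-1)^k * c^k.
Here c = 7 and k = 3:
(-7)^3 = -1 * 343 = -343

-343


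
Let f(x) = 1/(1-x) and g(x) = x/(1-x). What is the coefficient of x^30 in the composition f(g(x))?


First simplify the composition: f(g(x)) = 1/(1 - x/(1-x)) = (1-x)/((1-x) - x) = (1-x)/(1-2x).
Now extract the coefficient. Write (1-x)/(1-2x) = 1/(1-2x) - x/(1-2x).
The coefficient of x^n in 1/(1-2x) is 2^n, and in x/(1-2x) is 2^(n-1) (for n >= 1).
So the coefficient of x^30 is 2^30 - 2^29 = 1073741824 - 536870912 = 536870912.

536870912


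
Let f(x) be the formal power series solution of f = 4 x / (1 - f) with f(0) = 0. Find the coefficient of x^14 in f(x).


Apply Lagrange inversion: f = 4 x * phi(f) with phi(t) = 1/(1 - t), so
[x^n] f = 4^n * (1/n) [t^(n-1)] phi(t)^n = 4^n * (1/n) [t^(n-1)] (1 - t)^(-n) = 4^n * (1/n) C(2n - 2, n - 1) = 4^n * C_{n-1}.
For n = 14: C_13 = C(26, 13) / 14 = 10400600/14 = 742900.
With the 4^14 = 268435456 factor, the coefficient is 268435456 * 742900 = 199420700262400.

199420700262400


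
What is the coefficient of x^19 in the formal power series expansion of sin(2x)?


The Maclaurin series is sin(t) = sum_{k>=0} (-1)^k t^(2k+1) / (2k+1)!, so substituting t = 2x, only odd powers of x are nonzero, with coefficient of x^(2k+1) equal to (-1)^k 2^(2k+1) / (2k+1)!.
Write 19 = 2*9 + 1, giving the coefficient (-1)^9 * 2^19 / 19! = -524288/121645100408832000 = -8/1856156927625.

-8/1856156927625


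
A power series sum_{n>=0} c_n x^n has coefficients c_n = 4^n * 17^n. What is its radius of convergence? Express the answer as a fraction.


By the root test (Cauchy-Hadamard), the radius is R = 1 / limsup_n |c_n|^(1/n).
Here |c_n|^(1/n) = (4^n * 17^n)^(1/n) = 4 * 17 = 68 for all n.
So R = 1/68 = 1/68.

1/68


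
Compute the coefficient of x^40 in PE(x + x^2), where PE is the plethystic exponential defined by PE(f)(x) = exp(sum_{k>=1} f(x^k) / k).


With f(x) = x + x^2, the exponent is sum_{k>=1} (x^k + x^(2k)) / k = -ln(1 - x) - ln(1 - x^2). Exponentiating:
PE(x + x^2) = 1 / ((1 - x)(1 - x^2)).
This is the generating function for partitions of n into parts of size 1 or 2. The number of 2's can be any j in 0..20, and the rest are 1's, so
[x^40] = floor(40/2) + 1 = 21.

21


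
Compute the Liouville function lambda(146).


The Liouville function is lambda(k) = (-1)^Omega(k), where Omega(k) counts the prime factors of k with multiplicity.
Factoring: 146 = 2 * 73, so Omega(146) = 2.
lambda(146) = (-1)^2 = 1.

1


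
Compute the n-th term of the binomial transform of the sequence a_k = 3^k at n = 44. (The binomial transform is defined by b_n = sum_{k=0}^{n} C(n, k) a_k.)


With a_k = 3^k, b_n = sum_{k=0}^{n} C(n, k) 3^k = (1 + 3)^n by the binomial theorem.
For n = 44: (1 + 3)^44 = 4^44 = 309485009821345068724781056.

309485009821345068724781056


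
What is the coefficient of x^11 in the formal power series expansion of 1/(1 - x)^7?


The expansion 1/(1 - x)^r = sum_{k>=0} C(k + r - 1, r - 1) x^k follows from the multiset / negative-binomial theorem (or from repeated differentiation of the geometric series).
For r = 7 and k = 11:
C(17, 6) = 355687428096000 / (720 * 39916800) = 12376.

12376


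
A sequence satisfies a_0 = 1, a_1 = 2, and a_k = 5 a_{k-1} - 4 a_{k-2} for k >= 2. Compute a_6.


The characteristic equation is t^2 - 5 t + 4 = 0, with roots r_1 = 4 and r_2 = 1 (so c_1 = r_1 + r_2, c_2 = -r_1 r_2 as required).
One can use the closed form a_n = A r_1^n + B r_2^n, but direct iteration is more reliable:
a_0 = 1, a_1 = 2, a_2 = 6, a_3 = 22, a_4 = 86, a_5 = 342, a_6 = 1366.
So a_6 = 1366.

1366


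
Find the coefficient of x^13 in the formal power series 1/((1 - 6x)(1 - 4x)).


By partial fractions or Cauchy convolution:
The coefficient equals sum_{k=0}^{13} 6^k * 4^(13-k).
= 39047864320

39047864320


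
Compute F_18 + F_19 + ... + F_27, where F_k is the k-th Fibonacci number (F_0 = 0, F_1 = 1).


Use the identity sum_{k=0}^{N} F_k = F_{N+2} - 1 (which follows from F_{k+2} - F_{k+1} = F_k). Then
sum_{k=18}^{27} F_k = (F_{29} - 1) - (F_{19} - 1) = F_{29} - F_{19}.
Computing: F_{29} = 514229, F_{19} = 4181, so
Sum = 514229 - 4181 = 510048.

510048


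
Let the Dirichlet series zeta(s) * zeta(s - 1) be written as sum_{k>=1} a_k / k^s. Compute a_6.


Convolution gives a_k = sum_{d | k} d * 1 = sum_{d | k} d = sigma(k), the sum of positive divisors of k.
For k = 6, the divisors are 1, 2, 3, 6, so
sigma(6) = 1 + 2 + 3 + 6 = 12.

12


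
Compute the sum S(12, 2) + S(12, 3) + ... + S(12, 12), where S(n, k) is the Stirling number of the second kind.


By definition, S(n, k) counts partitions of an n-set into exactly k nonempty blocks.
Computing row n = 12 for k = 2..12:
S(12, k): 2047, 86526, 611501, 1379400, 1323652, 627396, 159027, 22275, 1705, 66, 1
Sum = 4213596.

4213596


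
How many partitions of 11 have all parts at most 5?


Using the generating function (1-x)^(-1)(1-x^2)^(-1)...(1-x^5)^(-1),
the coefficient of x^11 counts these restricted partitions.
Result = 37

37


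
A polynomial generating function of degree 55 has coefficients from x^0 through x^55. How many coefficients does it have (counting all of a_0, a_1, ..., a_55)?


A polynomial of degree 55 takes the form a_0 + a_1 x + ... + a_55 x^55.
The number of coefficients is 55 + 1 = 56.

56


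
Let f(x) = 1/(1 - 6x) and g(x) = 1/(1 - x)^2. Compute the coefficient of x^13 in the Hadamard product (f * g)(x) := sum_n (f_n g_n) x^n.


f has coefficients f_k = 6^k. For g = 1/(1 - x)^2 the coefficient is g_k = C(k + 1, 1) = k + 1. The Hadamard coefficient is (f * g)_k = 6^k * (k + 1).
For k = 13: 6^13 * 14 = 13060694016 * 14 = 182849716224.

182849716224


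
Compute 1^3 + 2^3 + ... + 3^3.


This power sum has a closed form given by Faulhaber's formula
sum_{k=1}^{m} k^p = (1 / (p + 1)) * sum_{j=0}^{p} C(p + 1, j) B_j m^(p + 1 - j),
but for small m direct computation is fastest:
1 + 8 + 27 = 36.

36


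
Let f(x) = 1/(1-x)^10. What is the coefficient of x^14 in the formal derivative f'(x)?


Differentiate: d/dx [ 1/(1-x)^r ] = r / (1-x)^(r+1).
Here r = 10, so f'(x) = 10 / (1-x)^11.
The expansion of 1/(1-x)^(r+1) has coefficient of x^n equal to C(n+r, r).
So the coefficient of x^14 in f'(x) is
10 * C(24, 10) = 10 * 1961256 = 19612560

19612560


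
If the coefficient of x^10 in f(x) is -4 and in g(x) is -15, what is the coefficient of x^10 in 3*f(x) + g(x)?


Scalar multiplication scales coefficients: 3 * -4 = -12.
Then add the g coefficient: -12 + -15
= -27

-27


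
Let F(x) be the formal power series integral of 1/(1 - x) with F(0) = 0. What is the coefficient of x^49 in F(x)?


1/(1 - x) = sum_{k>=0} x^k. Integrating termwise and using F(0) = 0 gives
F(x) = sum_{k>=0} x^(k+1) / (k+1) = sum_{m>=1} x^m / m = -ln(1 - x).
So the coefficient of x^49 is 1/49 = 1/49.

1/49


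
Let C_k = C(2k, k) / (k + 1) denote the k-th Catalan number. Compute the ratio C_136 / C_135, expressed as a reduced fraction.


Using C_k = (2k)! / (k! (k+1)!), the ratio C_{k+1}/C_k simplifies to
C_{k+1}/C_k = [(2k+2)! / ((k+1)! (k+2)!)] * [k! (k+1)! / (2k)!]
 = (2k+2)(2k+1) / ((k+1)(k+2)) = 2(2k+1) / (k+2).
For k = 135: 2(2*135 + 1) / (135 + 2) = 542/137 = 542/137.

542/137


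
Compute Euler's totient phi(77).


phi(n) counts integers in [1, n] coprime to n. Using the multiplicative formula phi(n) = n * prod_{p | n} (1 - 1/p):
77 = 7 * 11, so
phi(77) = 77 * (1 - 1/7) * (1 - 1/11) = 60.

60


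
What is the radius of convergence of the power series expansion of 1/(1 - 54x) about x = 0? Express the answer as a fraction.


Expanding 1/(1 - 54x) = sum_{k>=0} 54^k x^k, the series converges when |54x| < 1, i.e., |x| < 1/54.
So the radius of convergence is 1/54 = 1/54.

1/54


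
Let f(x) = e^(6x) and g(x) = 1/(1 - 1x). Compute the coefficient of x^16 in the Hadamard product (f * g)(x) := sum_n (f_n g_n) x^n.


Expanding: f_k = 6^k/k! (from e^(6x)) and g_k = 1^k (from 1/(1 - 1x)). So the Hadamard coefficient (f * g)_k = 6^k 1^k / k! = (6)^k / k!.
For k = 16: 6^16/16! = 2821109907456/20922789888000 = 118098/875875.

118098/875875


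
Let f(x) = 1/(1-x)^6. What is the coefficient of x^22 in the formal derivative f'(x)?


Differentiate: d/dx [ 1/(1-x)^r ] = r / (1-x)^(r+1).
Here r = 6, so f'(x) = 6 / (1-x)^7.
The expansion of 1/(1-x)^(r+1) has coefficient of x^n equal to C(n+r, r).
So the coefficient of x^22 in f'(x) is
6 * C(28, 6) = 6 * 376740 = 2260440

2260440


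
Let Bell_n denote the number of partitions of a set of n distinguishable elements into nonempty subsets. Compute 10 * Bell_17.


Bell_17 can be computed from the Bell triangle or from Dobinski's identity Bell_n = (1/e) * sum_{k>=0} k^n / k!.
Computing Bell_17 = 82864869804.
Then 10 * 82864869804 = 828648698040.

828648698040


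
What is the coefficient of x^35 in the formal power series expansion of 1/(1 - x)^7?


The negative binomial / multiset identity is
1/(1 - x)^r = sum_{k>=0} C(k + r - 1, r - 1) x^k.
Here r = 7 and k = 35, so the coefficient is
C(35 + 6, 6) = C(41, 6)
= 4496388

4496388


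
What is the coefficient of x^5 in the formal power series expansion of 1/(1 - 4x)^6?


The general identity 1/(1 - c x)^r = sum_{k>=0} c^k C(k + r - 1, r - 1) x^k follows by substituting y = c x into 1/(1 - y)^r = sum_{k>=0} C(k + r - 1, r - 1) y^k.
For c = 4, r = 6, k = 5:
4^5 * C(10, 5) = 1024 * 252 = 258048.

258048


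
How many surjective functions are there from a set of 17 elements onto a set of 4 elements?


By inclusion-exclusion on which target elements are missed, the number of surjections from an n-set onto a k-set is
surj(n, k) = sum_{j=0}^{k} (-1)^j C(k, j) (k - j)^n.
Equivalently surj(n, k) = k! * S(n, k), where S(n, k) is the Stirling number of the second kind.
For n = 17, k = 4:
S(17, 4) = 694337290, so
surj = 4! * 694337290 = 24 * 694337290 = 16664094960.

16664094960


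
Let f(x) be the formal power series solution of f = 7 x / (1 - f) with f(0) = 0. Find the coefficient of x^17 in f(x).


Apply Lagrange inversion: f = 7 x * phi(f) with phi(t) = 1/(1 - t), so
[x^n] f = 7^n * (1/n) [t^(n-1)] phi(t)^n = 7^n * (1/n) [t^(n-1)] (1 - t)^(-n) = 7^n * (1/n) C(2n - 2, n - 1) = 7^n * C_{n-1}.
For n = 17: C_16 = C(32, 16) / 17 = 601080390/17 = 35357670.
With the 7^17 = 232630513987207 factor, the coefficient is 232630513987207 * 35357670 = 8225272945490049327690.

8225272945490049327690


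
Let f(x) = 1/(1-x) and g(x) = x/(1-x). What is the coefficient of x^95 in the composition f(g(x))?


First simplify the composition: f(g(x)) = 1/(1 - x/(1-x)) = (1-x)/((1-x) - x) = (1-x)/(1-2x).
Now extract the coefficient. Write (1-x)/(1-2x) = 1/(1-2x) - x/(1-2x).
The coefficient of x^n in 1/(1-2x) is 2^n, and in x/(1-2x) is 2^(n-1) (for n >= 1).
So the coefficient of x^95 is 2^95 - 2^94 = 39614081257132168796771975168 - 19807040628566084398385987584 = 19807040628566084398385987584.

19807040628566084398385987584


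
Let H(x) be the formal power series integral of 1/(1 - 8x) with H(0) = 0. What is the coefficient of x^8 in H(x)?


1/(1 - 8x) = sum_{k>=0} 8^k x^k. Integrating termwise with H(0) = 0:
H(x) = sum_{k>=0} 8^k x^(k+1) / (k+1) = sum_{m>=1} 8^(m-1) x^m / m.
For m = 8: 8^7/8 = 2097152/8 = 262144.

262144


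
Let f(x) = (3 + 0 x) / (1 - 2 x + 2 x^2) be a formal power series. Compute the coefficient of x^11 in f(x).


Write f(x) = sum_{k>=0} a_k x^k. Multiplying both sides by 1 - 2 x + 2 x^2 gives
(1 - 2 x + 2 x^2) sum_{k>=0} a_k x^k = 3 + 0 x.
Matching coefficients:
 x^0: a_0 = 3
 x^1: a_1 - 2 a_0 = 0  =>  a_1 = 2*3 + 0 = 6
 x^k (k >= 2): a_k = 2 a_{k-1} - 2 a_{k-2}.
Iterating: a_2 = 6, a_3 = 0, a_4 = -12, a_5 = -24, a_6 = -24, a_7 = 0, a_8 = 48, a_9 = 96, a_10 = 96, a_11 = 0.
So the coefficient of x^11 is 0.

0


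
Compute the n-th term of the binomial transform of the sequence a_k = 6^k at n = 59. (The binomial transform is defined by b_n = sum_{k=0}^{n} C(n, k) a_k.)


With a_k = 6^k, b_n = sum_{k=0}^{n} C(n, k) 6^k = (1 + 6)^n by the binomial theorem.
For n = 59: (1 + 6)^59 = 7^59 = 72574551534231909331741171093173785967490646405143.

72574551534231909331741171093173785967490646405143


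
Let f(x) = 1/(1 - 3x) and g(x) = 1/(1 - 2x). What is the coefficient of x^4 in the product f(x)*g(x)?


The coefficient of x^n in f*g is the Cauchy product: sum_{k=0}^{n} a^k * b^(n-k).
With a=3, b=2, n=4:
sum_{k=0}^{4} 3^k * 2^(4-k)
= 211

211


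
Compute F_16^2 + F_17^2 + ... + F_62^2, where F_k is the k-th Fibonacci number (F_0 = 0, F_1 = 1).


There is a standard identity sum_{k=0}^{N} F_k^2 = F_N * F_{N+1} (proved inductively from the telescoping relation F_k^2 = F_k F_{k+1} - F_{k-1} F_k). Then
sum_{k=16}^{62} F_k^2 = F_62 F_63 - F_15 F_16.
Computing: F_62 = 4052739537881, F_63 = 6557470319842, F_15 = 610, F_16 = 987.
Sum = 4052739537881 * 6557470319842 - 610 * 987 = 26575719233704840344332732.

26575719233704840344332732


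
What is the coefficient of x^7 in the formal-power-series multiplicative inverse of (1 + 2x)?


The inverse is 1/(1 + 2x). Apply the geometric identity 1/(1 - y) = sum_{k>=0} y^k with y = -2x:
1/(1 + 2x) = sum_{k>=0} (-2)^k x^k.
So the coefficient of x^7 is (-2)^7 = -128.

-128


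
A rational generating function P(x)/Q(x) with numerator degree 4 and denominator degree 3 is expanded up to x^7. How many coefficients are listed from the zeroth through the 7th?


Expanding up to x^7 gives the coefficients for x^0, x^1, ..., x^7.
That is 7 + 1 = 8 coefficients in total.

8


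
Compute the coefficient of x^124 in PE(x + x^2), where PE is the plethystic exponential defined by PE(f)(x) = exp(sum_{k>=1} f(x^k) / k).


With f(x) = x + x^2, the exponent is sum_{k>=1} (x^k + x^(2k)) / k = -ln(1 - x) - ln(1 - x^2). Exponentiating:
PE(x + x^2) = 1 / ((1 - x)(1 - x^2)).
This is the generating function for partitions of n into parts of size 1 or 2. The number of 2's can be any j in 0..62, and the rest are 1's, so
[x^124] = floor(124/2) + 1 = 63.

63


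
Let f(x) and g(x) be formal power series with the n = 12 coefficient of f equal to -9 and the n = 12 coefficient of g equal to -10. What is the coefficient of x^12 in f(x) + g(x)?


Addition of formal power series is termwise.
The coefficient of x^12 in f + g = -9 + -10
= -19

-19


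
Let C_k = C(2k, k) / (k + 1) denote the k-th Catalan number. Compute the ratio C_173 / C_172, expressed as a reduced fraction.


Using C_k = (2k)! / (k! (k+1)!), the ratio C_{k+1}/C_k simplifies to
C_{k+1}/C_k = [(2k+2)! / ((k+1)! (k+2)!)] * [k! (k+1)! / (2k)!]
 = (2k+2)(2k+1) / ((k+1)(k+2)) = 2(2k+1) / (k+2).
For k = 172: 2(2*172 + 1) / (172 + 2) = 690/174 = 115/29.

115/29


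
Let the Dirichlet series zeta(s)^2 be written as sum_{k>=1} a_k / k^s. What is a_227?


The Dirichlet convolution of the constant function 1 with itself gives (1 * 1)(k) = sum_{d | k} 1 = d(k), the number of positive divisors of k.
Since zeta(s) = sum_{k>=1} 1/k^s, we have zeta(s)^2 = sum_{k>=1} d(k)/k^s, so a_k = d(k).
For k = 227: the divisors are 1, 227.
Count = 2.

2


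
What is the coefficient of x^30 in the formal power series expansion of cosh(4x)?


The Maclaurin series is cosh(t) = sum_{m>=0} t^(2m) / (2m)!, so substituting t = 4x, only even powers of x are nonzero, with coefficient of x^(2m) equal to 4^(2m) / (2m)!.
For x^30 the coefficient is 4^30/30! = 1152921504606846976/265252859812191058636308480000000 = 17179869184/3952575621190533915703125.

17179869184/3952575621190533915703125


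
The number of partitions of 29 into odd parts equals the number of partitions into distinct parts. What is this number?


Computing partitions of 29 into odd parts (1, 3, 5, ...):
Using the generating function prod_{k>=0} 1/(1-x^(2k+1)),
the count is 256

256


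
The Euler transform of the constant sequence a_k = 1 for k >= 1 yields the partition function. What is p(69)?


The Euler transform converts the sequence a_k = 1 into the number of integer partitions.
Using the recurrence or dynamic programming:
p(69) = 3554345

3554345


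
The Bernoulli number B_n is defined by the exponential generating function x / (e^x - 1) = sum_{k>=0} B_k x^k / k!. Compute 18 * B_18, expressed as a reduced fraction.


Bernoulli numbers can also be computed recursively via B_0 = 1 and sum_{j=0}^{m} C(m+1, j) B_j = 0 for m >= 1. Odd-index Bernoulli numbers vanish for k >= 3.
Computing B_18 = 43867/798, so 18 * B_18 = 18 * 43867/798 = 131601/133.

131601/133


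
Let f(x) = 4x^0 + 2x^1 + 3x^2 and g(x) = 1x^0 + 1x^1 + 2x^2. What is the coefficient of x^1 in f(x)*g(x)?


Cauchy product at x^1:
4*1 + 2*1
= 6

6


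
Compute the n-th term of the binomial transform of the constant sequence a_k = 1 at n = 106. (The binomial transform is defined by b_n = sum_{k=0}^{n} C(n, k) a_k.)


With a_k = 1 for all k, b_n = sum_{k=0}^{n} C(n, k) = 2^n by the binomial theorem.
For n = 106: 2^106 = 81129638414606681695789005144064.

81129638414606681695789005144064


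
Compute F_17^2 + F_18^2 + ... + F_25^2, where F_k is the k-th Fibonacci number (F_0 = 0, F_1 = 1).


There is a standard identity sum_{k=0}^{N} F_k^2 = F_N * F_{N+1} (proved inductively from the telescoping relation F_k^2 = F_k F_{k+1} - F_{k-1} F_k). Then
sum_{k=17}^{25} F_k^2 = F_25 F_26 - F_16 F_17.
Computing: F_25 = 75025, F_26 = 121393, F_16 = 987, F_17 = 1597.
Sum = 75025 * 121393 - 987 * 1597 = 9105933586.

9105933586


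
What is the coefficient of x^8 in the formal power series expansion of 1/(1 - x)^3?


The expansion 1/(1 - x)^r = sum_{k>=0} C(k + r - 1, r - 1) x^k follows from the multiset / negative-binomial theorem (or from repeated differentiation of the geometric series).
For r = 3 and k = 8:
C(10, 2) = 3628800 / (2 * 40320) = 45.

45


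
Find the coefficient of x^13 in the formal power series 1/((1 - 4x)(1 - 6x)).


By partial fractions or Cauchy convolution:
The coefficient equals sum_{k=0}^{13} 4^k * 6^(13-k).
= 39047864320

39047864320


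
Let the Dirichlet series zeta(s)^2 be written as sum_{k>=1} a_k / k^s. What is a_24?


The Dirichlet convolution of the constant function 1 with itself gives (1 * 1)(k) = sum_{d | k} 1 = d(k), the number of positive divisors of k.
Since zeta(s) = sum_{k>=1} 1/k^s, we have zeta(s)^2 = sum_{k>=1} d(k)/k^s, so a_k = d(k).
For k = 24: the divisors are 1, 2, 3, 4, 6, 8, 12, 24.
Count = 8.

8


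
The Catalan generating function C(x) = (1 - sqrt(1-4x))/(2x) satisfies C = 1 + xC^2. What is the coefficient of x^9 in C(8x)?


Substituting x -> 8x scales the n-th coefficient by 8^n, so [x^9] C(8x) = 8^9 * C_9.
C_9 = C(2*9, 9)/(10) = 48620/10 = 4862.
So 8^9 * 4862 = 134217728 * 4862 = 652566593536.

652566593536


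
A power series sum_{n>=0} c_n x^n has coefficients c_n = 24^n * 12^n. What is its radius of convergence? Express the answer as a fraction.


By the root test (Cauchy-Hadamard), the radius is R = 1 / limsup_n |c_n|^(1/n).
Here |c_n|^(1/n) = (24^n * 12^n)^(1/n) = 24 * 12 = 288 for all n.
So R = 1/288 = 1/288.

1/288


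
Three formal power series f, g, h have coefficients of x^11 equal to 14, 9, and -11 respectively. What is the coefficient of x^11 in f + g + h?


Series addition is componentwise:
14 + 9 + -11
= 12

12


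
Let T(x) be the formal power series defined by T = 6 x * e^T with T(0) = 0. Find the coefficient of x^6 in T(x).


Apply the Lagrange inversion formula: if T = 6 x * phi(T) with phi(t) = e^t, then
[x^n] T = 6^n * (1/n) [t^(n-1)] phi(t)^n = 6^n * (1/n) [t^(n-1)] e^(n t) = 6^n * (1/n) * n^(n-1) / (n-1)! = 6^n * n^(n-1) / n!.
When c = 1 this is the Cayley count of rooted labeled trees on n vertices, divided by n!.
For n = 6: 6^6 * 6^5 / 6! = 46656 * 7776/720 = 2519424/5.

2519424/5


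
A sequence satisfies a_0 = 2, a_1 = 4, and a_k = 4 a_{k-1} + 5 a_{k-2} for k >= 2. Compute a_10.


The characteristic equation is t^2 - 4 t - 5 = 0, with roots r_1 = 5 and r_2 = -1 (so c_1 = r_1 + r_2, c_2 = -r_1 r_2 as required).
One can use the closed form a_n = A r_1^n + B r_2^n, but direct iteration is more reliable:
a_0 = 2, a_1 = 4, a_2 = 26, a_3 = 124, a_4 = 626, a_5 = 3124, a_6 = 15626, a_7 = 78124, a_8 = 390626, a_9 = 1953124, a_10 = 9765626.
So a_10 = 9765626.

9765626


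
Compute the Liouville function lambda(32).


The Liouville function is lambda(k) = (-1)^Omega(k), where Omega(k) counts the prime factors of k with multiplicity.
Factoring: 32 = 2 * 2 * 2 * 2 * 2, so Omega(32) = 5.
lambda(32) = (-1)^5 = -1.

-1


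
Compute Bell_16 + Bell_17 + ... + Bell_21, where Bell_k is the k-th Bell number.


Recall Bell_k counts set partitions of a k-set (with Bell_0 = 1 by convention).
Bell_16 through Bell_21: 10480142147, 82864869804, 682076806159, 5832742205057, 51724158235372, 474869816156751
Sum = 10480142147 + 82864869804 + 682076806159 + 5832742205057 + 51724158235372 + 474869816156751 = 533202138415290.

533202138415290


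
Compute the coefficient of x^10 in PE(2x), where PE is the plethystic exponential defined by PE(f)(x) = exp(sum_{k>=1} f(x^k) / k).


With f(x) = 2x, the exponent is sum_{k>=1} 2 x^k / k = 2 * (-ln(1 - x)). Exponentiating:
PE(2x) = exp(-2 ln(1 - x)) = 1/(1 - x)^2.
By the negative binomial expansion, [x^n] 1/(1 - x)^2 = C(n + 1, 1).
For n = 10: C(11, 1) = 11.

11


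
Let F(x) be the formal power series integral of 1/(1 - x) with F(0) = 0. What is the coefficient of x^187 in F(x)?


1/(1 - x) = sum_{k>=0} x^k. Integrating termwise and using F(0) = 0 gives
F(x) = sum_{k>=0} x^(k+1) / (k+1) = sum_{m>=1} x^m / m = -ln(1 - x).
So the coefficient of x^187 is 1/187 = 1/187.

1/187


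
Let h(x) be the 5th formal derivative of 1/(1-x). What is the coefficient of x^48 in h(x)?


Differentiating 5 times: d^5/dx^5 [1/(1-x)] = 5!/(1-x)^6.
The expansion 1/(1-x)^6 = sum_{k>=0} C(k+5, 5) x^k, so the coefficient of x^n in 5!/(1-x)^6 is 5! * C(n+5, 5).
For n = 48: 120 * C(53, 5) = 120 * 2869685 = 344362200

344362200


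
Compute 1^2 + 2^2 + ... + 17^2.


This power sum has a closed form given by Faulhaber's formula
sum_{k=1}^{m} k^p = (1 / (p + 1)) * sum_{j=0}^{p} C(p + 1, j) B_j m^(p + 1 - j),
but for small m direct computation is fastest:
1 + 4 + 9 + 16 + 25 + 36 + 49 + 64 + 81 + 100 + 121 + 144 + 169 + 196 + 225 + 256 + 289 = 1785.

1785


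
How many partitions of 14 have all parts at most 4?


Using the generating function (1-x)^(-1)(1-x^2)^(-1)...(1-x^4)^(-1),
the coefficient of x^14 counts these restricted partitions.
Result = 47

47


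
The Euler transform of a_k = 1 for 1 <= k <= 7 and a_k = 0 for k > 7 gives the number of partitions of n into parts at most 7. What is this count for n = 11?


Partitions of 11 into parts at most 7:
Using generating function (1-x)^(-1)(1-x^2)^(-1)...(1-x^7)^(-1),
the coefficient of x^11 = 49

49


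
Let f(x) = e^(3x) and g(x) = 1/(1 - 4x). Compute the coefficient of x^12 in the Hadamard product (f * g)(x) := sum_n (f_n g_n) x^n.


Expanding: f_k = 3^k/k! (from e^(3x)) and g_k = 4^k (from 1/(1 - 4x)). So the Hadamard coefficient (f * g)_k = 3^k 4^k / k! = (12)^k / k!.
For k = 12: 12^12/12! = 8916100448256/479001600 = 35831808/1925.

35831808/1925


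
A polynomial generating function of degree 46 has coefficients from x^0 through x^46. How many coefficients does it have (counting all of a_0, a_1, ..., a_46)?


A polynomial of degree 46 takes the form a_0 + a_1 x + ... + a_46 x^46.
The number of coefficients is 46 + 1 = 47.

47


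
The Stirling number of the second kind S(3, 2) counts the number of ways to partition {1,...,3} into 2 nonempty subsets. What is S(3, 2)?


Using the explicit formula S(n,k) = (1/k!) sum_{j=0}^{k} (-1)^(k-j) C(k,j) j^n:
S(3, 2) = 3
Equivalently, S(n,k) is n! times the coefficient of x^n in the EGF (e^x - 1)^k / k!.

3


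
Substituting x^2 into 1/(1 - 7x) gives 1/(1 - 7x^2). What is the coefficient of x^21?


Since 1/(1 - 7x^2) only has even powers of x,
the coefficient of x^21 (odd) is 0.

0


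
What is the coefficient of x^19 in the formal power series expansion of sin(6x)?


The Maclaurin series is sin(t) = sum_{k>=0} (-1)^k t^(2k+1) / (2k+1)!, so substituting t = 6x, only odd powers of x are nonzero, with coefficient of x^(2k+1) equal to (-1)^k 6^(2k+1) / (2k+1)!.
Write 19 = 2*9 + 1, giving the coefficient (-1)^9 * 6^19 / 19! = -609359740010496/121645100408832000 = -1417176/282907625.

-1417176/282907625


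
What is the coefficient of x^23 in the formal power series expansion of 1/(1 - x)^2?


The negative binomial / multiset identity is
1/(1 - x)^r = sum_{k>=0} C(k + r - 1, r - 1) x^k.
Here r = 2 and k = 23, so the coefficient is
C(23 + 1, 1) = C(24, 1)
= 24

24


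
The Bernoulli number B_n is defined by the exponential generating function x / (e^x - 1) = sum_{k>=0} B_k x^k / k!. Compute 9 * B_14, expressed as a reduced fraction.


Bernoulli numbers can also be computed recursively via B_0 = 1 and sum_{j=0}^{m} C(m+1, j) B_j = 0 for m >= 1. Odd-index Bernoulli numbers vanish for k >= 3.
Computing B_14 = 7/6, so 9 * B_14 = 9 * 7/6 = 21/2.

21/2


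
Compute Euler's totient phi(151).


phi(n) counts integers in [1, n] coprime to n. Using the multiplicative formula phi(n) = n * prod_{p | n} (1 - 1/p):
151 = 151, so
phi(151) = 151 * (1 - 1/151) = 150.

150


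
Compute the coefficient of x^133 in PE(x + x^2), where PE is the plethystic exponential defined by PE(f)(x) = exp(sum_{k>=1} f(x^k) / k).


With f(x) = x + x^2, the exponent is sum_{k>=1} (x^k + x^(2k)) / k = -ln(1 - x) - ln(1 - x^2). Exponentiating:
PE(x + x^2) = 1 / ((1 - x)(1 - x^2)).
This is the generating function for partitions of n into parts of size 1 or 2. The number of 2's can be any j in 0..66, and the rest are 1's, so
[x^133] = floor(133/2) + 1 = 67.

67


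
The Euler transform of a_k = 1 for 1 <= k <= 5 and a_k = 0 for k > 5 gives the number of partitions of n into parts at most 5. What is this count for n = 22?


Partitions of 22 into parts at most 5:
Using generating function (1-x)^(-1)(1-x^2)^(-1)...(1-x^5)^(-1),
the coefficient of x^22 = 255

255


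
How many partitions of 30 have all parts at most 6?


Using the generating function (1-x)^(-1)(1-x^2)^(-1)...(1-x^6)^(-1),
the coefficient of x^30 counts these restricted partitions.
Result = 1206

1206


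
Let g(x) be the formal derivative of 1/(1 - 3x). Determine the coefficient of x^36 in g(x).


Differentiate termwise: d/dx sum_{k>=0} 3^k x^k = sum_{k>=1} k 3^k x^(k-1) = sum_{j>=0} (j+1) 3^(j+1) x^j.
Equivalently, d/dx [1/(1 - 3x)] = 3/(1 - 3x)^2.
For j = 36: 37 * 3^37 = 37 * 450283905890997363 = 16660504517966902431.

16660504517966902431


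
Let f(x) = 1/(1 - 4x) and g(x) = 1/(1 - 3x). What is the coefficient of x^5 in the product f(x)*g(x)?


The coefficient of x^n in f*g is the Cauchy product: sum_{k=0}^{n} a^k * b^(n-k).
With a=4, b=3, n=5:
sum_{k=0}^{5} 4^k * 3^(5-k)
= 3367

3367


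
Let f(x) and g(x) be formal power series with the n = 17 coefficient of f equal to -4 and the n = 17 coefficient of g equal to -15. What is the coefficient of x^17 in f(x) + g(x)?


Addition of formal power series is termwise.
The coefficient of x^17 in f + g = -4 + -15
= -19

-19


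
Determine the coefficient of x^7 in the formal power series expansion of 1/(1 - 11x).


The geometric series identity gives 1/(1 - c x) = sum_{k>=0} c^k x^k, so the coefficient of x^k is c^k.
Here c = 11 and k = 7.
Computing: 11^7 = 19487171

19487171


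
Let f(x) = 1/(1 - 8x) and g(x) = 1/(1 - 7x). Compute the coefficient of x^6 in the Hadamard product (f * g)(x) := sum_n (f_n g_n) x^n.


f has coefficients f_k = 8^k and g has coefficients g_k = 7^k, so the Hadamard product has coefficient (f*g)_k = 8^k * 7^k = 56^k.
For k = 6: 56^6 = 30840979456.

30840979456


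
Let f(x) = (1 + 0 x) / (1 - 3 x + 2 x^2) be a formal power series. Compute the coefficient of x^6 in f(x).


Write f(x) = sum_{k>=0} a_k x^k. Multiplying both sides by 1 - 3 x + 2 x^2 gives
(1 - 3 x + 2 x^2) sum_{k>=0} a_k x^k = 1 + 0 x.
Matching coefficients:
 x^0: a_0 = 1
 x^1: a_1 - 3 a_0 = 0  =>  a_1 = 3*1 + 0 = 3
 x^k (k >= 2): a_k = 3 a_{k-1} - 2 a_{k-2}.
Iterating: a_2 = 7, a_3 = 15, a_4 = 31, a_5 = 63, a_6 = 127.
So the coefficient of x^6 is 127.

127


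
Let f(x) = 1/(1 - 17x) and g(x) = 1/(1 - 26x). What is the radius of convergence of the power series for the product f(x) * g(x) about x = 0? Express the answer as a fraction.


The radius of 1/(1 - 17x) is 1/17 (nearest singularity at x = 1/17), and the radius of 1/(1 - 26x) is 1/26.
The product f(x)*g(x) = 1/((1 - 17x)(1 - 26x)) has singularities at both 1/17 and 1/26, so its radius of convergence is the distance to the nearest one:
min(1/17, 1/26) = 1/26.

1/26


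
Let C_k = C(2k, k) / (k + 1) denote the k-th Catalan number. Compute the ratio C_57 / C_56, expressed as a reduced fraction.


Using C_k = (2k)! / (k! (k+1)!), the ratio C_{k+1}/C_k simplifies to
C_{k+1}/C_k = [(2k+2)! / ((k+1)! (k+2)!)] * [k! (k+1)! / (2k)!]
 = (2k+2)(2k+1) / ((k+1)(k+2)) = 2(2k+1) / (k+2).
For k = 56: 2(2*56 + 1) / (56 + 2) = 226/58 = 113/29.

113/29


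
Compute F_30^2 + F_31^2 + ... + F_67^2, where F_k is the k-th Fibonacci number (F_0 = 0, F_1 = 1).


There is a standard identity sum_{k=0}^{N} F_k^2 = F_N * F_{N+1} (proved inductively from the telescoping relation F_k^2 = F_k F_{k+1} - F_{k-1} F_k). Then
sum_{k=30}^{67} F_k^2 = F_67 F_68 - F_29 F_30.
Computing: F_67 = 44945570212853, F_68 = 72723460248141, F_29 = 514229, F_30 = 832040.
Sum = 44945570212853 * 72723460248141 - 514229 * 832040 = 3268597388704444941708459113.

3268597388704444941708459113


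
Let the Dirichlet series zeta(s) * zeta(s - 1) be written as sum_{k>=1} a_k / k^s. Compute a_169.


Convolution gives a_k = sum_{d | k} d * 1 = sum_{d | k} d = sigma(k), the sum of positive divisors of k.
For k = 169, the divisors are 1, 13, 169, so
sigma(169) = 1 + 13 + 169 = 183.

183


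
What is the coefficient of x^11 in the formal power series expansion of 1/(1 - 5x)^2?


The general identity 1/(1 - c x)^r = sum_{k>=0} c^k C(k + r - 1, r - 1) x^k follows by substituting y = c x into 1/(1 - y)^r = sum_{k>=0} C(k + r - 1, r - 1) y^k.
For c = 5, r = 2, k = 11:
5^11 * C(12, 1) = 48828125 * 12 = 585937500.

585937500


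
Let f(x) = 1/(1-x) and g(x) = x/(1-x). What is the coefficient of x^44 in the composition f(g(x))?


First simplify the composition: f(g(x)) = 1/(1 - x/(1-x)) = (1-x)/((1-x) - x) = (1-x)/(1-2x).
Now extract the coefficient. Write (1-x)/(1-2x) = 1/(1-2x) - x/(1-2x).
The coefficient of x^n in 1/(1-2x) is 2^n, and in x/(1-2x) is 2^(n-1) (for n >= 1).
So the coefficient of x^44 is 2^44 - 2^43 = 17592186044416 - 8796093022208 = 8796093022208.

8796093022208


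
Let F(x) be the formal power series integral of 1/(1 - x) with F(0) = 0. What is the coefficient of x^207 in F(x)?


1/(1 - x) = sum_{k>=0} x^k. Integrating termwise and using F(0) = 0 gives
F(x) = sum_{k>=0} x^(k+1) / (k+1) = sum_{m>=1} x^m / m = -ln(1 - x).
So the coefficient of x^207 is 1/207 = 1/207.

1/207


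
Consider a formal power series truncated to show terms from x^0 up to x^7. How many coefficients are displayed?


From x^0 to x^7 inclusive, the count is 7 - 0 + 1 = 8.

8


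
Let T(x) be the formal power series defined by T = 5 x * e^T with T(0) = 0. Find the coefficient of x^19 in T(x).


Apply the Lagrange inversion formula: if T = 5 x * phi(T) with phi(t) = e^t, then
[x^n] T = 5^n * (1/n) [t^(n-1)] phi(t)^n = 5^n * (1/n) [t^(n-1)] e^(n t) = 5^n * (1/n) * n^(n-1) / (n-1)! = 5^n * n^(n-1) / n!.
When c = 1 this is the Cayley count of rooted labeled trees on n vertices, divided by n!.
For n = 19: 5^19 * 19^18 / 19! = 19073486328125 * 104127350297911241532841/121645100408832000 = 836240670438354825735321044921875/51218989645824.

836240670438354825735321044921875/51218989645824


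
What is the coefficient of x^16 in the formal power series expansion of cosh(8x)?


The Maclaurin series is cosh(t) = sum_{m>=0} t^(2m) / (2m)!, so substituting t = 8x, only even powers of x are nonzero, with coefficient of x^(2m) equal to 8^(2m) / (2m)!.
For x^16 the coefficient is 8^16/16! = 281474976710656/20922789888000 = 8589934592/638512875.

8589934592/638512875


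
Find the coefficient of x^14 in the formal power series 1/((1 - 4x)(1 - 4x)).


By partial fractions or Cauchy convolution:
The coefficient equals sum_{k=0}^{14} 4^k * 4^(14-k).
= 4026531840

4026531840


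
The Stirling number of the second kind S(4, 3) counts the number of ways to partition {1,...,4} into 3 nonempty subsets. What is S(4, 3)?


Using the explicit formula S(n,k) = (1/k!) sum_{j=0}^{k} (-1)^(k-j) C(k,j) j^n:
S(4, 3) = 6
Equivalently, S(n,k) is n! times the coefficient of x^n in the EGF (e^x - 1)^k / k!.

6


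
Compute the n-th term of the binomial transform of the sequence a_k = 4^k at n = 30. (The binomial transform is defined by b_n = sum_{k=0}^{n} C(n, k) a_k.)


With a_k = 4^k, b_n = sum_{k=0}^{n} C(n, k) 4^k = (1 + 4)^n by the binomial theorem.
For n = 30: (1 + 4)^30 = 5^30 = 931322574615478515625.

931322574615478515625


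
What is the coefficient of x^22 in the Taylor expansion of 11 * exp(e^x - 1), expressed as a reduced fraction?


exp(e^x - 1) = sum_{k>=0} Bell_k x^k / k!, where Bell_k is the k-th Bell number.
So the coefficient of x^22 is 11 * Bell_22 / 22!.
Computing: Bell_22 = 4506715738447323 and 22! = 1124000727777607680000, giving
11 * 4506715738447323/1124000727777607680000 = 88366975263673/2003566359674880000.

88366975263673/2003566359674880000


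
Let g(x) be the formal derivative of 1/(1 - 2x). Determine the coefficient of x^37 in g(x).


Differentiate termwise: d/dx sum_{k>=0} 2^k x^k = sum_{k>=1} k 2^k x^(k-1) = sum_{j>=0} (j+1) 2^(j+1) x^j.
Equivalently, d/dx [1/(1 - 2x)] = 2/(1 - 2x)^2.
For j = 37: 38 * 2^38 = 38 * 274877906944 = 10445360463872.

10445360463872


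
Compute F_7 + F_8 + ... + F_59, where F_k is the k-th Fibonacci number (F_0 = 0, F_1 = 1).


Use the identity sum_{k=0}^{N} F_k = F_{N+2} - 1 (which follows from F_{k+2} - F_{k+1} = F_k). Then
sum_{k=7}^{59} F_k = (F_{61} - 1) - (F_{8} - 1) = F_{61} - F_{8}.
Computing: F_{61} = 2504730781961, F_{8} = 21, so
Sum = 2504730781961 - 21 = 2504730781940.

2504730781940


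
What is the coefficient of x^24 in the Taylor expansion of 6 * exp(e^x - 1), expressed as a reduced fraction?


exp(e^x - 1) = sum_{k>=0} Bell_k x^k / k!, where Bell_k is the k-th Bell number.
So the coefficient of x^24 is 6 * Bell_24 / 24!.
Computing: Bell_24 = 445958869294805289 and 24! = 620448401733239439360000, giving
6 * 445958869294805289/620448401733239439360000 = 148652956431601763/34469355651846635520000.

148652956431601763/34469355651846635520000


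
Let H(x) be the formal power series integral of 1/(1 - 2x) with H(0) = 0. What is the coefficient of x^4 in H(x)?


1/(1 - 2x) = sum_{k>=0} 2^k x^k. Integrating termwise with H(0) = 0:
H(x) = sum_{k>=0} 2^k x^(k+1) / (k+1) = sum_{m>=1} 2^(m-1) x^m / m.
For m = 4: 2^3/4 = 8/4 = 2.

2


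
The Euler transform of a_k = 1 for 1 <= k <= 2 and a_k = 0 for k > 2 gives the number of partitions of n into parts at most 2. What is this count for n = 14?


Partitions of 14 into parts at most 2:
Using generating function (1-x)^(-1)(1-x^2)^(-1),
the coefficient of x^14 = 8

8


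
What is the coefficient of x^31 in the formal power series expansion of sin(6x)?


The Maclaurin series is sin(t) = sum_{k>=0} (-1)^k t^(2k+1) / (2k+1)!, so substituting t = 6x, only odd powers of x are nonzero, with coefficient of x^(2k+1) equal to (-1)^k 6^(2k+1) / (2k+1)!.
Write 31 = 2*15 + 1, giving the coefficient (-1)^15 * 6^31 / 31! = -1326443518324400147398656/8222838654177922817725562880000000 = -4132485216/25617946563506171875.

-4132485216/25617946563506171875


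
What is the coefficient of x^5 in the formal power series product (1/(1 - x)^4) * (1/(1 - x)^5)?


Combine the factors: (1/(1 - x)^4) * (1/(1 - x)^5) = 1/(1 - x)^9.
Then use 1/(1 - x)^r = sum_{k>=0} C(k + r - 1, r - 1) x^k with r = 9 and k = 5:
C(13, 8) = 1287.

1287


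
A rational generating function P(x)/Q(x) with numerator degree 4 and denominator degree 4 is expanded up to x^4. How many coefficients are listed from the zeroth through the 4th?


Expanding up to x^4 gives the coefficients for x^0, x^1, ..., x^4.
That is 4 + 1 = 5 coefficients in total.

5


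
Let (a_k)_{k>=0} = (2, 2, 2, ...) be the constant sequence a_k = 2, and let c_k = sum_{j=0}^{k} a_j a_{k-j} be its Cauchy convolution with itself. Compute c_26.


Since a_j = 2 for all j >= 0, the convolution sum becomes
c_k = sum_{j=0}^{k} 2 * 2 = 4 * (k + 1).
Equivalently, the generating function of (a_k) is 2/(1 - x) and its square is 4/(1 - x)^2 = sum_{k>=0} 4(k + 1) x^k.
For k = 26: 4 * 27 = 108.

108


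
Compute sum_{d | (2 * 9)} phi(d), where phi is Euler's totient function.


First, 2 * 9 = 18. One classical identity is sum_{d | n} phi(d) = n (each k in [1, n] has a unique gcd with n, and among the k's with gcd(k, n) = n/d there are phi(d) of them). So the sum equals 18. We also verify directly:
Divisors of 18: 1, 2, 3, 6, 9, 18.
phi values: 1, 1, 2, 2, 6, 6.
Sum = 18.

18
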